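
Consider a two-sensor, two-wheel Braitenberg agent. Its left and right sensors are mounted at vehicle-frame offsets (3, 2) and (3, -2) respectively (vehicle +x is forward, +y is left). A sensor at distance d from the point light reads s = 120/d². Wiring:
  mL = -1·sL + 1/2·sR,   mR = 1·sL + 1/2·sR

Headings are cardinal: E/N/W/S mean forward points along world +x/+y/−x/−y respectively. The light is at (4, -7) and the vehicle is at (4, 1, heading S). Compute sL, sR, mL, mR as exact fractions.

left sensor world pos  = (6, -2); dL² = 29
right sensor world pos = (2, -2); dR² = 29
sL = 120/29 = 120/29
sR = 120/29 = 120/29
mL = -1·sL + 1/2·sR = -60/29
mR = 1·sL + 1/2·sR = 180/29

120/29 120/29 -60/29 180/29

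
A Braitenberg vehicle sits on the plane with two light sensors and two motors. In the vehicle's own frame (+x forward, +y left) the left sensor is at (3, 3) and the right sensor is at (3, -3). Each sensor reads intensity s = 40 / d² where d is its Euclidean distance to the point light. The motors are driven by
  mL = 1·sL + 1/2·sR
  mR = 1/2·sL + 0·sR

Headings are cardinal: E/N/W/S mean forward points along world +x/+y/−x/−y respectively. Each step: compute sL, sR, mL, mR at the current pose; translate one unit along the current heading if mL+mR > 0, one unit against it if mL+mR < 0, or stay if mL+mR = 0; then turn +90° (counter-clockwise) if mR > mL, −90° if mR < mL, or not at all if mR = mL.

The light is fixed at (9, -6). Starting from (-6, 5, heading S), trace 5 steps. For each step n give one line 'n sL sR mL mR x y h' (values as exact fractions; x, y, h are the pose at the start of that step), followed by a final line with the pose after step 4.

0 5/26 10/97 615/2522 5/52 -6 5 S
1 40/373 40/493 27180/183889 20/373 -6 4 W
2 4/53 20/169 1206/8957 2/53 -7 4 N
3 8/73 40/233 3324/17009 4/73 -7 5 E
4 5/26 10/97 615/2522 5/52 -6 5 S
final -6 4 W

n=0: pose=(-6,5,S); sL=5/26, sR=10/97; mL=615/2522, mR=5/52; mL+mR=1715/5044 → advance +1; mR−mL=-745/5044 → turn -1·90°
n=1: pose=(-6,4,W); sL=40/373, sR=40/493; mL=27180/183889, mR=20/373; mL+mR=37040/183889 → advance +1; mR−mL=-17320/183889 → turn -1·90°
n=2: pose=(-7,4,N); sL=4/53, sR=20/169; mL=1206/8957, mR=2/53; mL+mR=1544/8957 → advance +1; mR−mL=-868/8957 → turn -1·90°
n=3: pose=(-7,5,E); sL=8/73, sR=40/233; mL=3324/17009, mR=4/73; mL+mR=4256/17009 → advance +1; mR−mL=-2392/17009 → turn -1·90°
n=4: pose=(-6,5,S); sL=5/26, sR=10/97; mL=615/2522, mR=5/52; mL+mR=1715/5044 → advance +1; mR−mL=-745/5044 → turn -1·90°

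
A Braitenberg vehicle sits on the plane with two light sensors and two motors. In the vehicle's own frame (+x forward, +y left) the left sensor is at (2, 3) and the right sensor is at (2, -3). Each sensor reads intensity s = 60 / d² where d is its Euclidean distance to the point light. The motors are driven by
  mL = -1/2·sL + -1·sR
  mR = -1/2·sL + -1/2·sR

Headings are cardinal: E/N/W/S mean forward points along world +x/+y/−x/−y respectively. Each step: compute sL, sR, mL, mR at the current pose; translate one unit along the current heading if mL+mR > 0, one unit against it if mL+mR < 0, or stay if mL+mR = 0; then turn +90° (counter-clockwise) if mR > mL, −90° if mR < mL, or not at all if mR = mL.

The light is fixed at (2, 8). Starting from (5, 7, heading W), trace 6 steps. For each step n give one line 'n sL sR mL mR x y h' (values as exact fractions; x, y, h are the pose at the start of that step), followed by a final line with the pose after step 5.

0 60/17 12 -234/17 -132/17 5 7 W
1 30/29 6 -189/29 -102/29 6 7 S
2 4/3 4/3 -2 -4/3 6 8 E
3 15 3/2 -9 -33/4 5 8 N
4 60/17 12 -234/17 -132/17 5 7 W
5 30/29 6 -189/29 -102/29 6 7 S
final 6 8 E

n=0: pose=(5,7,W); sL=60/17, sR=12; mL=-234/17, mR=-132/17; mL+mR=-366/17 → advance -1; mR−mL=6 → turn +1·90°
n=1: pose=(6,7,S); sL=30/29, sR=6; mL=-189/29, mR=-102/29; mL+mR=-291/29 → advance -1; mR−mL=3 → turn +1·90°
n=2: pose=(6,8,E); sL=4/3, sR=4/3; mL=-2, mR=-4/3; mL+mR=-10/3 → advance -1; mR−mL=2/3 → turn +1·90°
n=3: pose=(5,8,N); sL=15, sR=3/2; mL=-9, mR=-33/4; mL+mR=-69/4 → advance -1; mR−mL=3/4 → turn +1·90°
n=4: pose=(5,7,W); sL=60/17, sR=12; mL=-234/17, mR=-132/17; mL+mR=-366/17 → advance -1; mR−mL=6 → turn +1·90°
n=5: pose=(6,7,S); sL=30/29, sR=6; mL=-189/29, mR=-102/29; mL+mR=-291/29 → advance -1; mR−mL=3 → turn +1·90°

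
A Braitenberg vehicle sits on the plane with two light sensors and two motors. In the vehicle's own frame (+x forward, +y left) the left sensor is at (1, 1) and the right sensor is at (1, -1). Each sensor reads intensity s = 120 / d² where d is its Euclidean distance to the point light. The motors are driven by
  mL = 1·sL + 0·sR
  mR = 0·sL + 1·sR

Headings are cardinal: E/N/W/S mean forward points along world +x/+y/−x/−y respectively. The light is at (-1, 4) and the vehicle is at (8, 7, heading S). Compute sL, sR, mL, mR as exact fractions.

15/13 30/17 15/13 30/17

left sensor world pos  = (9, 6); dL² = 104
right sensor world pos = (7, 6); dR² = 68
sL = 120/104 = 15/13
sR = 120/68 = 30/17
mL = 1·sL + 0·sR = 15/13
mR = 0·sL + 1·sR = 30/17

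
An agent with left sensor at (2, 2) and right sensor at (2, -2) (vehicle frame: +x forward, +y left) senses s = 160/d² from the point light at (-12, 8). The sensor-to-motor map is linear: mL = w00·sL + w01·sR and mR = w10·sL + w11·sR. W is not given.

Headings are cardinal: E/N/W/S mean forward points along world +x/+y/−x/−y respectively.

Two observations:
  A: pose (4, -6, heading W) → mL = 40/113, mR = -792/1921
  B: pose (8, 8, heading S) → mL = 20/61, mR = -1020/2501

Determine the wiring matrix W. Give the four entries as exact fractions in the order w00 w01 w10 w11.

obs A: pose=(4,-6,W) → sL=40/113, sR=8/17, mL=40/113, mR=-792/1921
obs B: pose=(8,8,S) → sL=20/61, sR=20/41, mL=20/61, mR=-1020/2501
sensor matrix S = [[40/113, 8/17], [20/61, 20/41]]; det S = 88320/4804421
solve [mL_A; mL_B] = S·[w00; w01] and [mR_A; mR_B] = S·[w10; w11]:
  w00 = 1, w01 = 0, w10 = -1/2, w11 = -1/2

1 0 -1/2 -1/2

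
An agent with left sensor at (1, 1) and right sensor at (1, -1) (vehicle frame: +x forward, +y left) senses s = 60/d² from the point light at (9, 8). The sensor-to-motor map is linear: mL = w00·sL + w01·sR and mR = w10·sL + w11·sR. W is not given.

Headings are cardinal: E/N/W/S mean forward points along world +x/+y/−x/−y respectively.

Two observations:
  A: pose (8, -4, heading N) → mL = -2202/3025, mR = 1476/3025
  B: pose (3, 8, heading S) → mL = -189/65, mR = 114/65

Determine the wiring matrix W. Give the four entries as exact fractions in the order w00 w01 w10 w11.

obs A: pose=(8,-4,N) → sL=12/25, sR=60/121, mL=-2202/3025, mR=1476/3025
obs B: pose=(3,8,S) → sL=30/13, sR=6/5, mL=-189/65, mR=114/65
sensor matrix S = [[12/25, 60/121], [30/13, 6/5]]; det S = -111744/196625
solve [mL_A; mL_B] = S·[w00; w01] and [mR_A; mR_B] = S·[w10; w11]:
  w00 = -1, w01 = -1/2, w10 = 1/2, w11 = 1/2

-1 -1/2 1/2 1/2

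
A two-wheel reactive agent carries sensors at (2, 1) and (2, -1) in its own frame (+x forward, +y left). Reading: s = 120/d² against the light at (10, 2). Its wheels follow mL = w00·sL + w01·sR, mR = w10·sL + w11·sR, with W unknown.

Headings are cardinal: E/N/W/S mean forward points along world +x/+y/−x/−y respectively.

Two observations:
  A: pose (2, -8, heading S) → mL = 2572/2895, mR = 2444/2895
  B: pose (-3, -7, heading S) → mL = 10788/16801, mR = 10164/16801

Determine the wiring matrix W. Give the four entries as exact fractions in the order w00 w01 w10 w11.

1 1/2 1/2 1

obs A: pose=(2,-8,S) → sL=120/193, sR=8/15, mL=2572/2895, mR=2444/2895
obs B: pose=(-3,-7,S) → sL=24/53, sR=120/317, mL=10788/16801, mR=10164/16801
sensor matrix S = [[120/193, 8/15], [24/53, 120/317]]; det S = -99584/16212965
solve [mL_A; mL_B] = S·[w00; w01] and [mR_A; mR_B] = S·[w10; w11]:
  w00 = 1, w01 = 1/2, w10 = 1/2, w11 = 1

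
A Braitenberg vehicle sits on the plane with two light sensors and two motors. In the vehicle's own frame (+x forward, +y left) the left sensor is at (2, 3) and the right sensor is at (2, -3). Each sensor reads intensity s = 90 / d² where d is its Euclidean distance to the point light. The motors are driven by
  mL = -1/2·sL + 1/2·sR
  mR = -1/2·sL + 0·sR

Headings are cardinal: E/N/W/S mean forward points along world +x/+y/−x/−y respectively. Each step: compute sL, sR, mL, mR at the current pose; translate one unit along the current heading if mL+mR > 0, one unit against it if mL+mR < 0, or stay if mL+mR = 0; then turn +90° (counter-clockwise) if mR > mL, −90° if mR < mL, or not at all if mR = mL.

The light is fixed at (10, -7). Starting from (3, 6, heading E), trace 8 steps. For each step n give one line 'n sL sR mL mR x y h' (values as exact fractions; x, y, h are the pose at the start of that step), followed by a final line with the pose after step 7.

0 90/281 18/25 1404/7025 -45/281 3 6 E
1 9/13 45/101 -162/1313 -9/26 4 6 S
2 18/37 90/353 -1512/13061 -9/37 4 7 W
3 9/32 9/26 27/832 -9/64 5 7 N
4 18/53 90/109 1404/5777 -9/53 5 6 E
5 45/61 9/17 -108/1037 -45/122 6 6 S
6 90/157 18/65 -1512/10205 -45/157 6 7 W
7 45/146 45/128 405/18688 -45/292 7 7 N
final 7 6 E

n=0: pose=(3,6,E); sL=90/281, sR=18/25; mL=1404/7025, mR=-45/281; mL+mR=279/7025 → advance +1; mR−mL=-9/25 → turn -1·90°
n=1: pose=(4,6,S); sL=9/13, sR=45/101; mL=-162/1313, mR=-9/26; mL+mR=-1233/2626 → advance -1; mR−mL=-45/202 → turn -1·90°
n=2: pose=(4,7,W); sL=18/37, sR=90/353; mL=-1512/13061, mR=-9/37; mL+mR=-4689/13061 → advance -1; mR−mL=-45/353 → turn -1·90°
n=3: pose=(5,7,N); sL=9/32, sR=9/26; mL=27/832, mR=-9/64; mL+mR=-45/416 → advance -1; mR−mL=-9/52 → turn -1·90°
n=4: pose=(5,6,E); sL=18/53, sR=90/109; mL=1404/5777, mR=-9/53; mL+mR=423/5777 → advance +1; mR−mL=-45/109 → turn -1·90°
n=5: pose=(6,6,S); sL=45/61, sR=9/17; mL=-108/1037, mR=-45/122; mL+mR=-981/2074 → advance -1; mR−mL=-9/34 → turn -1·90°
n=6: pose=(6,7,W); sL=90/157, sR=18/65; mL=-1512/10205, mR=-45/157; mL+mR=-4437/10205 → advance -1; mR−mL=-9/65 → turn -1·90°
n=7: pose=(7,7,N); sL=45/146, sR=45/128; mL=405/18688, mR=-45/292; mL+mR=-2475/18688 → advance -1; mR−mL=-45/256 → turn -1·90°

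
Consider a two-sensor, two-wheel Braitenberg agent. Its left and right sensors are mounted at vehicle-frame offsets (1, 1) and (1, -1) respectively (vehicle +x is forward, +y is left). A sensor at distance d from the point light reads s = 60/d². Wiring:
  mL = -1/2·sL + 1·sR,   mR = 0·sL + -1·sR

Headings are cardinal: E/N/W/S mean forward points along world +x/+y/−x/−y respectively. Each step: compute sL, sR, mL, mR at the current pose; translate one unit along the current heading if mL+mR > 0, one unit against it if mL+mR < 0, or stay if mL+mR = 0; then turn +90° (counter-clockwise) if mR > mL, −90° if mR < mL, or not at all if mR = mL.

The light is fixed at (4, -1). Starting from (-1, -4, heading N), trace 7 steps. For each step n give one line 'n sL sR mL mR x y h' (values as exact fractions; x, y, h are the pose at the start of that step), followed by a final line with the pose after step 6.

0 3/2 3 9/4 -3 -1 -4 N
1 12/5 60/41 54/205 -60/41 -1 -5 E
2 6/5 30/37 39/185 -30/37 -2 -5 S
3 12/13 60/53 462/689 -60/53 -2 -4 W
4 3/2 3 9/4 -3 -1 -4 N
5 12/5 60/41 54/205 -60/41 -1 -5 E
6 6/5 30/37 39/185 -30/37 -2 -5 S
final -2 -4 W

n=0: pose=(-1,-4,N); sL=3/2, sR=3; mL=9/4, mR=-3; mL+mR=-3/4 → advance -1; mR−mL=-21/4 → turn -1·90°
n=1: pose=(-1,-5,E); sL=12/5, sR=60/41; mL=54/205, mR=-60/41; mL+mR=-6/5 → advance -1; mR−mL=-354/205 → turn -1·90°
n=2: pose=(-2,-5,S); sL=6/5, sR=30/37; mL=39/185, mR=-30/37; mL+mR=-3/5 → advance -1; mR−mL=-189/185 → turn -1·90°
n=3: pose=(-2,-4,W); sL=12/13, sR=60/53; mL=462/689, mR=-60/53; mL+mR=-6/13 → advance -1; mR−mL=-1242/689 → turn -1·90°
n=4: pose=(-1,-4,N); sL=3/2, sR=3; mL=9/4, mR=-3; mL+mR=-3/4 → advance -1; mR−mL=-21/4 → turn -1·90°
n=5: pose=(-1,-5,E); sL=12/5, sR=60/41; mL=54/205, mR=-60/41; mL+mR=-6/5 → advance -1; mR−mL=-354/205 → turn -1·90°
n=6: pose=(-2,-5,S); sL=6/5, sR=30/37; mL=39/185, mR=-30/37; mL+mR=-3/5 → advance -1; mR−mL=-189/185 → turn -1·90°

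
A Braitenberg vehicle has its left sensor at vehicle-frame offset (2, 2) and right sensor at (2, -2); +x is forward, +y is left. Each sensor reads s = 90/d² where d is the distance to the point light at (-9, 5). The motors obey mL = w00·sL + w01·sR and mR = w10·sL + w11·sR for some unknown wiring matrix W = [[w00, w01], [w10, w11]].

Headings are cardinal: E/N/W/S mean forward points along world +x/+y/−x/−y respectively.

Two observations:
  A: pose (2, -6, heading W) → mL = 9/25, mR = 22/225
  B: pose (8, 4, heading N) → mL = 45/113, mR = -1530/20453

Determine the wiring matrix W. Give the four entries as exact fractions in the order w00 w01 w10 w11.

obs A: pose=(2,-6,W) → sL=9/25, sR=5/9, mL=9/25, mR=22/225
obs B: pose=(8,4,N) → sL=45/113, sR=45/181, mL=45/113, mR=-1530/20453
sensor matrix S = [[9/25, 5/9], [45/113, 45/181]]; det S = -13472/102265
solve [mL_A; mL_B] = S·[w00; w01] and [mR_A; mR_B] = S·[w10; w11]:
  w00 = 1, w01 = 0, w10 = -1/2, w11 = 1/2

1 0 -1/2 1/2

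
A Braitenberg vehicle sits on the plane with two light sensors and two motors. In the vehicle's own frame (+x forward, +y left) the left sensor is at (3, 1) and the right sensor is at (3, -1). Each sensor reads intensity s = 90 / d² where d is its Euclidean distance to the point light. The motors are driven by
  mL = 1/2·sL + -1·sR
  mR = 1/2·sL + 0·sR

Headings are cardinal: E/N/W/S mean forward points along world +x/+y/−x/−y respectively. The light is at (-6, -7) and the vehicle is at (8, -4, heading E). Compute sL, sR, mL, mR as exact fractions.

left sensor world pos  = (11, -3); dL² = 305
right sensor world pos = (11, -5); dR² = 293
sL = 90/305 = 18/61
sR = 90/293 = 90/293
mL = 1/2·sL + -1·sR = -2853/17873
mR = 1/2·sL + 0·sR = 9/61

18/61 90/293 -2853/17873 9/61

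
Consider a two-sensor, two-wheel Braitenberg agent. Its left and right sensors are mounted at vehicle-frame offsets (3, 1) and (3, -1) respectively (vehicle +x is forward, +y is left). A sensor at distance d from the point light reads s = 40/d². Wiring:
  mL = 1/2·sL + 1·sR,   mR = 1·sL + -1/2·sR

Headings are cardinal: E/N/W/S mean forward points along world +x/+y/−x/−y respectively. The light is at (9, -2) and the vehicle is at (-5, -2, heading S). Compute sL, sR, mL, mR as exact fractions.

left sensor world pos  = (-4, -5); dL² = 178
right sensor world pos = (-6, -5); dR² = 234
sL = 40/178 = 20/89
sR = 40/234 = 20/117
mL = 1/2·sL + 1·sR = 2950/10413
mR = 1·sL + -1/2·sR = 1450/10413

20/89 20/117 2950/10413 1450/10413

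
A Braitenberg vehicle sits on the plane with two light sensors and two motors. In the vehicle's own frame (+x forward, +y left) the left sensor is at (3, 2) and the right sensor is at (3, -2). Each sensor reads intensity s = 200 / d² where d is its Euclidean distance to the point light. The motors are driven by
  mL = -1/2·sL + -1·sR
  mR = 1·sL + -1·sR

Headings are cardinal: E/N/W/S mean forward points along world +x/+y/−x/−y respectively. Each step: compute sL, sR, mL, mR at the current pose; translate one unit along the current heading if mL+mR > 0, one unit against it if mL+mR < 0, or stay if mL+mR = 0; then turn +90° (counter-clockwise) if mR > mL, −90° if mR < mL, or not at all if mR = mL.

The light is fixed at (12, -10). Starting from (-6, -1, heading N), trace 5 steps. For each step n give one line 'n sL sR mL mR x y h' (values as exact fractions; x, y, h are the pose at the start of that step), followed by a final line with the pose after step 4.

0 25/68 1/2 -93/136 -9/68 -6 -1 N
1 200/477 200/541 -149500/258057 12800/258057 -6 -2 W
2 4/5 100/193 -886/965 272/965 -5 -2 S
3 200/317 40/49 -17580/15533 -2880/15533 -5 -1 E
4 25/68 1/2 -93/136 -9/68 -6 -1 N
final -6 -2 W

n=0: pose=(-6,-1,N); sL=25/68, sR=1/2; mL=-93/136, mR=-9/68; mL+mR=-111/136 → advance -1; mR−mL=75/136 → turn +1·90°
n=1: pose=(-6,-2,W); sL=200/477, sR=200/541; mL=-149500/258057, mR=12800/258057; mL+mR=-136700/258057 → advance -1; mR−mL=100/159 → turn +1·90°
n=2: pose=(-5,-2,S); sL=4/5, sR=100/193; mL=-886/965, mR=272/965; mL+mR=-614/965 → advance -1; mR−mL=6/5 → turn +1·90°
n=3: pose=(-5,-1,E); sL=200/317, sR=40/49; mL=-17580/15533, mR=-2880/15533; mL+mR=-20460/15533 → advance -1; mR−mL=300/317 → turn +1·90°
n=4: pose=(-6,-1,N); sL=25/68, sR=1/2; mL=-93/136, mR=-9/68; mL+mR=-111/136 → advance -1; mR−mL=75/136 → turn +1·90°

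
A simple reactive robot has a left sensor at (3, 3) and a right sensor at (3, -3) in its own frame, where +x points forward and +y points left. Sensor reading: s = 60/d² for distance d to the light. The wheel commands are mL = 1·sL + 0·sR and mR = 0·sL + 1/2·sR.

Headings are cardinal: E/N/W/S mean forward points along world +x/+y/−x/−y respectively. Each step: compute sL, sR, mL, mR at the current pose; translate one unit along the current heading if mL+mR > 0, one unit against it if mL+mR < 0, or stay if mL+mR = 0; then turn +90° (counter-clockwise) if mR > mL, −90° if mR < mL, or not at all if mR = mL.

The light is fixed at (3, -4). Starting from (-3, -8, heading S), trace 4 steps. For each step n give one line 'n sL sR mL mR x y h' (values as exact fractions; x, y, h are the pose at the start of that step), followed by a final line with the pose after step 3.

0 30/29 6/13 30/29 3/13 -3 -8 S
1 12/29 12/17 12/29 6/17 -3 -9 W
2 15/26 3 15/26 3/2 -4 -9 N
3 60/149 60/101 60/149 30/101 -4 -8 W
final -5 -8 N

n=0: pose=(-3,-8,S); sL=30/29, sR=6/13; mL=30/29, mR=3/13; mL+mR=477/377 → advance +1; mR−mL=-303/377 → turn -1·90°
n=1: pose=(-3,-9,W); sL=12/29, sR=12/17; mL=12/29, mR=6/17; mL+mR=378/493 → advance +1; mR−mL=-30/493 → turn -1·90°
n=2: pose=(-4,-9,N); sL=15/26, sR=3; mL=15/26, mR=3/2; mL+mR=27/13 → advance +1; mR−mL=12/13 → turn +1·90°
n=3: pose=(-4,-8,W); sL=60/149, sR=60/101; mL=60/149, mR=30/101; mL+mR=10530/15049 → advance +1; mR−mL=-1590/15049 → turn -1·90°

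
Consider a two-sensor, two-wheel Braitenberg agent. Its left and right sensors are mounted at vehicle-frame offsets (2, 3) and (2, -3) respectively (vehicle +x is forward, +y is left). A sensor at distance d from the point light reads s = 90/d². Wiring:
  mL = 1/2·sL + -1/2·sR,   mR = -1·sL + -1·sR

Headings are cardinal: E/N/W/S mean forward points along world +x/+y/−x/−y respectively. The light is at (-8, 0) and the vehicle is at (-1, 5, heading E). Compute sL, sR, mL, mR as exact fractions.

18/29 18/17 -108/493 -828/493

left sensor world pos  = (1, 8); dL² = 145
right sensor world pos = (1, 2); dR² = 85
sL = 90/145 = 18/29
sR = 90/85 = 18/17
mL = 1/2·sL + -1/2·sR = -108/493
mR = -1·sL + -1·sR = -828/493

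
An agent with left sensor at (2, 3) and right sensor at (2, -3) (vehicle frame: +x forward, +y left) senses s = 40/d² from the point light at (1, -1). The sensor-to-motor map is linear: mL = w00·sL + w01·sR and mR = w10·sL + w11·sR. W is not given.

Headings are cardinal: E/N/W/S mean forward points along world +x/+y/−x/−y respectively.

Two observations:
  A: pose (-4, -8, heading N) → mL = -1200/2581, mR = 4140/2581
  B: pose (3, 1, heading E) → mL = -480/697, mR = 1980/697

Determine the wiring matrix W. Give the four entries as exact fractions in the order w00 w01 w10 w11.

1/2 -1/2 1/2 1

obs A: pose=(-4,-8,N) → sL=40/89, sR=40/29, mL=-1200/2581, mR=4140/2581
obs B: pose=(3,1,E) → sL=40/41, sR=40/17, mL=-480/697, mR=1980/697
sensor matrix S = [[40/89, 40/29], [40/41, 40/17]]; det S = -518400/1798957
solve [mL_A; mL_B] = S·[w00; w01] and [mR_A; mR_B] = S·[w10; w11]:
  w00 = 1/2, w01 = -1/2, w10 = 1/2, w11 = 1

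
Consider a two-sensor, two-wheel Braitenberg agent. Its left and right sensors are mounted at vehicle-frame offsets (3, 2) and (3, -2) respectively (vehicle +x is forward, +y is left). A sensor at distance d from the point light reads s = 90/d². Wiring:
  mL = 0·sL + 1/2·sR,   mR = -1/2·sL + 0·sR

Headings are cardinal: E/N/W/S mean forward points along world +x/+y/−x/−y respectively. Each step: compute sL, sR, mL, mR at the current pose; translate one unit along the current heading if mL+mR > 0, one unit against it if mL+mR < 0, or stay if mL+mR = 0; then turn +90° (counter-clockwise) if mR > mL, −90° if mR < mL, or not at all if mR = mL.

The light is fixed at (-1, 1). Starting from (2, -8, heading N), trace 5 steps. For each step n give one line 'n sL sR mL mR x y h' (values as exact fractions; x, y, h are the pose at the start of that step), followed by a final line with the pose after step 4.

n=0: pose=(2,-8,N); sL=90/37, sR=90/61; mL=45/61, mR=-45/37; mL+mR=-1080/2257 → advance -1; mR−mL=-4410/2257 → turn -1·90°
n=1: pose=(2,-9,E); sL=9/10, sR=1/2; mL=1/4, mR=-9/20; mL+mR=-1/5 → advance -1; mR−mL=-7/10 → turn -1·90°
n=2: pose=(1,-9,S); sL=18/37, sR=90/169; mL=45/169, mR=-9/37; mL+mR=144/6253 → advance +1; mR−mL=-3186/6253 → turn -1·90°
n=3: pose=(1,-10,W); sL=9/17, sR=45/41; mL=45/82, mR=-9/34; mL+mR=198/697 → advance +1; mR−mL=-567/697 → turn -1·90°
n=4: pose=(0,-10,N); sL=18/13, sR=90/73; mL=45/73, mR=-9/13; mL+mR=-72/949 → advance -1; mR−mL=-1242/949 → turn -1·90°

0 90/37 90/61 45/61 -45/37 2 -8 N
1 9/10 1/2 1/4 -9/20 2 -9 E
2 18/37 90/169 45/169 -9/37 1 -9 S
3 9/17 45/41 45/82 -9/34 1 -10 W
4 18/13 90/73 45/73 -9/13 0 -10 N
final 0 -11 E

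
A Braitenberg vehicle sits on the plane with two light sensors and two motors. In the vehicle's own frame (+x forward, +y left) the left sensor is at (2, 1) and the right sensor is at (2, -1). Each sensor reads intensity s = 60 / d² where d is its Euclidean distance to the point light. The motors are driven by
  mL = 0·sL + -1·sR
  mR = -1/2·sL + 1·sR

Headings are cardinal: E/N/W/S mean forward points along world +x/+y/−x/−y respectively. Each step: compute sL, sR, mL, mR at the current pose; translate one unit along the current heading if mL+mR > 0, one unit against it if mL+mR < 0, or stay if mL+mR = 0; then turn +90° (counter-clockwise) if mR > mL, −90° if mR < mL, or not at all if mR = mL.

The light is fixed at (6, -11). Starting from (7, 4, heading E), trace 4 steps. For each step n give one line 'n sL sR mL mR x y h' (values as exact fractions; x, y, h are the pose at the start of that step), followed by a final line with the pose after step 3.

0 12/53 12/41 -12/41 390/2173 7 4 E
1 6/29 6/29 -6/29 3/29 6 4 N
2 60/173 60/229 -60/229 3510/39617 6 3 W
3 15/37 5/12 -5/12 95/444 7 3 S
final 7 4 E

n=0: pose=(7,4,E); sL=12/53, sR=12/41; mL=-12/41, mR=390/2173; mL+mR=-6/53 → advance -1; mR−mL=1026/2173 → turn +1·90°
n=1: pose=(6,4,N); sL=6/29, sR=6/29; mL=-6/29, mR=3/29; mL+mR=-3/29 → advance -1; mR−mL=9/29 → turn +1·90°
n=2: pose=(6,3,W); sL=60/173, sR=60/229; mL=-60/229, mR=3510/39617; mL+mR=-30/173 → advance -1; mR−mL=13890/39617 → turn +1·90°
n=3: pose=(7,3,S); sL=15/37, sR=5/12; mL=-5/12, mR=95/444; mL+mR=-15/74 → advance -1; mR−mL=70/111 → turn +1·90°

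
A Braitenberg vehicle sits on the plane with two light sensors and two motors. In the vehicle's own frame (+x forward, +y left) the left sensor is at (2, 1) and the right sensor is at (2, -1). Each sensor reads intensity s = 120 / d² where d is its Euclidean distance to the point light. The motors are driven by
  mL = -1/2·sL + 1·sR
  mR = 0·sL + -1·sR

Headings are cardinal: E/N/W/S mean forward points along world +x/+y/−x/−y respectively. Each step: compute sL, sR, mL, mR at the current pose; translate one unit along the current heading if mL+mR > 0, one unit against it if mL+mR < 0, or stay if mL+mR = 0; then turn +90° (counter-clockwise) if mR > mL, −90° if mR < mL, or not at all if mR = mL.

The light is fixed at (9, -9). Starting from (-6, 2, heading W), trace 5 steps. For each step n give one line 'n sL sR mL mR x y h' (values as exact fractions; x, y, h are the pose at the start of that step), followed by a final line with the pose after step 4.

n=0: pose=(-6,2,W); sL=120/389, sR=120/433; mL=20700/168437, mR=-120/433; mL+mR=-60/389 → advance -1; mR−mL=-67380/168437 → turn -1·90°
n=1: pose=(-5,2,N); sL=60/197, sR=60/169; mL=6750/33293, mR=-60/169; mL+mR=-30/197 → advance -1; mR−mL=-18570/33293 → turn -1·90°
n=2: pose=(-5,1,E); sL=24/53, sR=8/15; mL=244/795, mR=-8/15; mL+mR=-12/53 → advance -1; mR−mL=-668/795 → turn -1·90°
n=3: pose=(-6,1,S); sL=6/13, sR=3/8; mL=15/104, mR=-3/8; mL+mR=-3/13 → advance -1; mR−mL=-27/52 → turn -1·90°
n=4: pose=(-6,2,W); sL=120/389, sR=120/433; mL=20700/168437, mR=-120/433; mL+mR=-60/389 → advance -1; mR−mL=-67380/168437 → turn -1·90°

0 120/389 120/433 20700/168437 -120/433 -6 2 W
1 60/197 60/169 6750/33293 -60/169 -5 2 N
2 24/53 8/15 244/795 -8/15 -5 1 E
3 6/13 3/8 15/104 -3/8 -6 1 S
4 120/389 120/433 20700/168437 -120/433 -6 2 W
final -5 2 N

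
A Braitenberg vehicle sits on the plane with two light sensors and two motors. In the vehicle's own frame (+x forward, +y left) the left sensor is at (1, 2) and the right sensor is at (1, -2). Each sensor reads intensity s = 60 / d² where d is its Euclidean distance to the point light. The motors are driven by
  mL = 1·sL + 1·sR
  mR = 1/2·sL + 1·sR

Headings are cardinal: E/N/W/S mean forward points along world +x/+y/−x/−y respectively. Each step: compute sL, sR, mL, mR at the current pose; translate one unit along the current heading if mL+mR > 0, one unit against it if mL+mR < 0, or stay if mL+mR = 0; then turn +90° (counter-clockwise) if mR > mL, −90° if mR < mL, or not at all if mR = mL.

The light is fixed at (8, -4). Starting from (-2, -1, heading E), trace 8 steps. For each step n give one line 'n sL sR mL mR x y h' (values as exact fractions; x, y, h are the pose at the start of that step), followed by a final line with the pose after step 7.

0 30/53 30/41 2820/2173 2205/2173 -2 -1 E
1 60/53 12/25 2136/1325 1386/1325 -1 -1 S
2 3/5 15/29 162/145 237/290 -1 -2 W
3 20/51 60/73 4520/3723 3790/3723 -2 -2 N
4 30/53 30/41 2820/2173 2205/2173 -2 -1 E
5 60/53 12/25 2136/1325 1386/1325 -1 -1 S
6 3/5 15/29 162/145 237/290 -1 -2 W
7 20/51 60/73 4520/3723 3790/3723 -2 -2 N
final -2 -1 E

n=0: pose=(-2,-1,E); sL=30/53, sR=30/41; mL=2820/2173, mR=2205/2173; mL+mR=5025/2173 → advance +1; mR−mL=-15/53 → turn -1·90°
n=1: pose=(-1,-1,S); sL=60/53, sR=12/25; mL=2136/1325, mR=1386/1325; mL+mR=3522/1325 → advance +1; mR−mL=-30/53 → turn -1·90°
n=2: pose=(-1,-2,W); sL=3/5, sR=15/29; mL=162/145, mR=237/290; mL+mR=561/290 → advance +1; mR−mL=-3/10 → turn -1·90°
n=3: pose=(-2,-2,N); sL=20/51, sR=60/73; mL=4520/3723, mR=3790/3723; mL+mR=2770/1241 → advance +1; mR−mL=-10/51 → turn -1·90°
n=4: pose=(-2,-1,E); sL=30/53, sR=30/41; mL=2820/2173, mR=2205/2173; mL+mR=5025/2173 → advance +1; mR−mL=-15/53 → turn -1·90°
n=5: pose=(-1,-1,S); sL=60/53, sR=12/25; mL=2136/1325, mR=1386/1325; mL+mR=3522/1325 → advance +1; mR−mL=-30/53 → turn -1·90°
n=6: pose=(-1,-2,W); sL=3/5, sR=15/29; mL=162/145, mR=237/290; mL+mR=561/290 → advance +1; mR−mL=-3/10 → turn -1·90°
n=7: pose=(-2,-2,N); sL=20/51, sR=60/73; mL=4520/3723, mR=3790/3723; mL+mR=2770/1241 → advance +1; mR−mL=-10/51 → turn -1·90°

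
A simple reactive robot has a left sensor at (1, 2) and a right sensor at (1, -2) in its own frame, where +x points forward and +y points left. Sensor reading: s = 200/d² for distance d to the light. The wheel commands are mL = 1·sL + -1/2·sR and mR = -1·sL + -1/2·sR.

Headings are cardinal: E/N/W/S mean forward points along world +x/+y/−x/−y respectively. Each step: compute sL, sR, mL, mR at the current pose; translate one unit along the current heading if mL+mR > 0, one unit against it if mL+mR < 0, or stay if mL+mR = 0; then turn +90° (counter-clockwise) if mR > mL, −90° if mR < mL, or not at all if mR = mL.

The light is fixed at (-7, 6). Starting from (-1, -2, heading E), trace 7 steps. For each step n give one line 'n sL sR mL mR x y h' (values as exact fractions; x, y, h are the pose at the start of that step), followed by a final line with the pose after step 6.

n=0: pose=(-1,-2,E); sL=40/17, sR=200/149; mL=4260/2533, mR=-7660/2533; mL+mR=-200/149 → advance -1; mR−mL=-80/17 → turn -1·90°
n=1: pose=(-2,-2,S); sL=20/13, sR=20/9; mL=50/117, mR=-310/117; mL+mR=-20/9 → advance -1; mR−mL=-40/13 → turn -1·90°
n=2: pose=(-2,-1,W); sL=200/97, sR=200/41; mL=-1500/3977, mR=-17900/3977; mL+mR=-200/41 → advance -1; mR−mL=-400/97 → turn -1·90°
n=3: pose=(-1,-1,N); sL=50/13, sR=2; mL=37/13, mR=-63/13; mL+mR=-2 → advance -1; mR−mL=-100/13 → turn -1·90°
n=4: pose=(-1,-2,E); sL=40/17, sR=200/149; mL=4260/2533, mR=-7660/2533; mL+mR=-200/149 → advance -1; mR−mL=-80/17 → turn -1·90°
n=5: pose=(-2,-2,S); sL=20/13, sR=20/9; mL=50/117, mR=-310/117; mL+mR=-20/9 → advance -1; mR−mL=-40/13 → turn -1·90°
n=6: pose=(-2,-1,W); sL=200/97, sR=200/41; mL=-1500/3977, mR=-17900/3977; mL+mR=-200/41 → advance -1; mR−mL=-400/97 → turn -1·90°

0 40/17 200/149 4260/2533 -7660/2533 -1 -2 E
1 20/13 20/9 50/117 -310/117 -2 -2 S
2 200/97 200/41 -1500/3977 -17900/3977 -2 -1 W
3 50/13 2 37/13 -63/13 -1 -1 N
4 40/17 200/149 4260/2533 -7660/2533 -1 -2 E
5 20/13 20/9 50/117 -310/117 -2 -2 S
6 200/97 200/41 -1500/3977 -17900/3977 -2 -1 W
final -1 -1 N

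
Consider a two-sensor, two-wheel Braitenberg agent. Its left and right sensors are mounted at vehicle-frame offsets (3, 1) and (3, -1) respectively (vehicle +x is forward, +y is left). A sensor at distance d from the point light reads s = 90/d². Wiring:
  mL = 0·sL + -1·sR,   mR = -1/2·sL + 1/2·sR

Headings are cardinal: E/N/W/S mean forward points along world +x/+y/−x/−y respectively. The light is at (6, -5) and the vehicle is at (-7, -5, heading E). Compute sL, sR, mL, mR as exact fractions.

90/101 90/101 -90/101 0

left sensor world pos  = (-4, -4); dL² = 101
right sensor world pos = (-4, -6); dR² = 101
sL = 90/101 = 90/101
sR = 90/101 = 90/101
mL = 0·sL + -1·sR = -90/101
mR = -1/2·sL + 1/2·sR = 0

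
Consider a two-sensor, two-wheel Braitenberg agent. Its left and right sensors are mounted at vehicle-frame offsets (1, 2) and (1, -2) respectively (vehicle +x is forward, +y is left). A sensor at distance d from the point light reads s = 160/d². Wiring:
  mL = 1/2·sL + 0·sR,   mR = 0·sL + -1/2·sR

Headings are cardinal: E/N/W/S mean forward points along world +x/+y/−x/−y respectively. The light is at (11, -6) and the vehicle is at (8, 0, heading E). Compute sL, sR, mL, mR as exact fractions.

40/17 8 20/17 -4

left sensor world pos  = (9, 2); dL² = 68
right sensor world pos = (9, -2); dR² = 20
sL = 160/68 = 40/17
sR = 160/20 = 8
mL = 1/2·sL + 0·sR = 20/17
mR = 0·sL + -1/2·sR = -4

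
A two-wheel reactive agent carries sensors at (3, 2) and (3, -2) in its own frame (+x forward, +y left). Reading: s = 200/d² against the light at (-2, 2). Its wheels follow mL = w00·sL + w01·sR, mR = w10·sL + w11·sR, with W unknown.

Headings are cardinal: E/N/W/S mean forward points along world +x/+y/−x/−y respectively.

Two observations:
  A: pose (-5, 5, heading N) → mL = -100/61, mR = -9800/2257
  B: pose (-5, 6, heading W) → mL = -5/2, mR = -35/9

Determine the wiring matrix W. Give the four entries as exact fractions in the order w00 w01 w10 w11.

-1/2 0 -1/2 -1/2

obs A: pose=(-5,5,N) → sL=200/61, sR=200/37, mL=-100/61, mR=-9800/2257
obs B: pose=(-5,6,W) → sL=5, sR=25/9, mL=-5/2, mR=-35/9
sensor matrix S = [[200/61, 200/37], [5, 25/9]]; det S = -364000/20313
solve [mL_A; mL_B] = S·[w00; w01] and [mR_A; mR_B] = S·[w10; w11]:
  w00 = -1/2, w01 = 0, w10 = -1/2, w11 = -1/2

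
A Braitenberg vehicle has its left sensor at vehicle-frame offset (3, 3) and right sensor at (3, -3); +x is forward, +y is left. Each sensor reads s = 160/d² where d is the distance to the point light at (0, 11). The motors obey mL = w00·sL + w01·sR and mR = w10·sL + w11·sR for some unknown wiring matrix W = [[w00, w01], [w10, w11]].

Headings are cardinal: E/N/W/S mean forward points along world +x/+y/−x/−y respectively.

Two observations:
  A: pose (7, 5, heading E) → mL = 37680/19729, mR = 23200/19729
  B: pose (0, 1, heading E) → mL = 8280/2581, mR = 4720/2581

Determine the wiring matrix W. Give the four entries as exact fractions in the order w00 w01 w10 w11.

obs A: pose=(7,5,E) → sL=160/109, sR=160/181, mL=37680/19729, mR=23200/19729
obs B: pose=(0,1,E) → sL=80/29, sR=80/89, mL=8280/2581, mR=4720/2581
sensor matrix S = [[160/109, 160/181], [80/29, 80/89]]; det S = -56985600/50920549
solve [mL_A; mL_B] = S·[w00; w01] and [mR_A; mR_B] = S·[w10; w11]:
  w00 = 1, w01 = 1/2, w10 = 1/2, w11 = 1/2

1 1/2 1/2 1/2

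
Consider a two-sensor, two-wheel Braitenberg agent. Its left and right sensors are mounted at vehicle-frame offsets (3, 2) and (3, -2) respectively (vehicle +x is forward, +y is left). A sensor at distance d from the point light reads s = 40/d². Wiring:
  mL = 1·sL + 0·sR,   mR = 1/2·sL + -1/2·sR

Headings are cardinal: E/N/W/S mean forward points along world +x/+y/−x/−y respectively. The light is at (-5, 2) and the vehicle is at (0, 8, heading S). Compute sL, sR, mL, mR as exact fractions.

20/29 20/9 20/29 -200/261

left sensor world pos  = (2, 5); dL² = 58
right sensor world pos = (-2, 5); dR² = 18
sL = 40/58 = 20/29
sR = 40/18 = 20/9
mL = 1·sL + 0·sR = 20/29
mR = 1/2·sL + -1/2·sR = -200/261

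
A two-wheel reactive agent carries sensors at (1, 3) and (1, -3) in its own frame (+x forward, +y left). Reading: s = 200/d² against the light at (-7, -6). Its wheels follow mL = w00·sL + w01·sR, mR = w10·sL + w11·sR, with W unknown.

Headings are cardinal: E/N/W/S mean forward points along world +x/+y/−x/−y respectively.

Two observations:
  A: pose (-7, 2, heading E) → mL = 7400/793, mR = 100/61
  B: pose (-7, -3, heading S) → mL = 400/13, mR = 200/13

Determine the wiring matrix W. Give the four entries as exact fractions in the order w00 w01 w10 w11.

obs A: pose=(-7,2,E) → sL=100/61, sR=100/13, mL=7400/793, mR=100/61
obs B: pose=(-7,-3,S) → sL=200/13, sR=200/13, mL=400/13, mR=200/13
sensor matrix S = [[100/61, 100/13], [200/13, 200/13]]; det S = -960000/10309
solve [mL_A; mL_B] = S·[w00; w01] and [mR_A; mR_B] = S·[w10; w11]:
  w00 = 1, w01 = 1, w10 = 1, w11 = 0

1 1 1 0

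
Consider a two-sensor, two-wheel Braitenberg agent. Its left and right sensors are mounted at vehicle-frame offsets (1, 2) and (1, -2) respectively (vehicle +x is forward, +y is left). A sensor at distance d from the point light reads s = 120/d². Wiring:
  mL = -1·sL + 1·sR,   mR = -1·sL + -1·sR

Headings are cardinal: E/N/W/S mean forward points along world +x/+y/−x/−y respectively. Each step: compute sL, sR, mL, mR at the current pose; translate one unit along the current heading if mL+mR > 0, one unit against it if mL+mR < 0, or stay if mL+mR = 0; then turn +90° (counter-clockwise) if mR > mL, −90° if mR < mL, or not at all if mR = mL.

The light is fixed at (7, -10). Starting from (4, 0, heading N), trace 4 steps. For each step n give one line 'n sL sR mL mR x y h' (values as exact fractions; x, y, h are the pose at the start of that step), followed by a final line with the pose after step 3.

n=0: pose=(4,0,N); sL=60/73, sR=60/61; mL=720/4453, mR=-8040/4453; mL+mR=-120/73 → advance -1; mR−mL=-120/61 → turn -1·90°
n=1: pose=(4,-1,E); sL=24/25, sR=120/53; mL=1728/1325, mR=-4272/1325; mL+mR=-48/25 → advance -1; mR−mL=-240/53 → turn -1·90°
n=2: pose=(3,-1,S); sL=30/17, sR=6/5; mL=-48/85, mR=-252/85; mL+mR=-60/17 → advance -1; mR−mL=-12/5 → turn -1·90°
n=3: pose=(3,0,W); sL=120/89, sR=120/169; mL=-9600/15041, mR=-30960/15041; mL+mR=-240/89 → advance -1; mR−mL=-240/169 → turn -1·90°

0 60/73 60/61 720/4453 -8040/4453 4 0 N
1 24/25 120/53 1728/1325 -4272/1325 4 -1 E
2 30/17 6/5 -48/85 -252/85 3 -1 S
3 120/89 120/169 -9600/15041 -30960/15041 3 0 W
final 4 0 N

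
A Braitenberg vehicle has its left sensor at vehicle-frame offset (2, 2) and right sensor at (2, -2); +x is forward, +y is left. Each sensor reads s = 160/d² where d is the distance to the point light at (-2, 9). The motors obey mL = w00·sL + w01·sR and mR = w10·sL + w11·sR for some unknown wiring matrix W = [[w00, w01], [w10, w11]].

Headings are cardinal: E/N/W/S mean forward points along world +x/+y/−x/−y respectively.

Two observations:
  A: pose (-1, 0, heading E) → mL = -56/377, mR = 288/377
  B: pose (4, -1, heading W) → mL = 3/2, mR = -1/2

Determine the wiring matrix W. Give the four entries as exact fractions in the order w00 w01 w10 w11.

-1/2 1 1/2 -1/2

obs A: pose=(-1,0,E) → sL=80/29, sR=16/13, mL=-56/377, mR=288/377
obs B: pose=(4,-1,W) → sL=1, sR=2, mL=3/2, mR=-1/2
sensor matrix S = [[80/29, 16/13], [1, 2]]; det S = 1616/377
solve [mL_A; mL_B] = S·[w00; w01] and [mR_A; mR_B] = S·[w10; w11]:
  w00 = -1/2, w01 = 1, w10 = 1/2, w11 = -1/2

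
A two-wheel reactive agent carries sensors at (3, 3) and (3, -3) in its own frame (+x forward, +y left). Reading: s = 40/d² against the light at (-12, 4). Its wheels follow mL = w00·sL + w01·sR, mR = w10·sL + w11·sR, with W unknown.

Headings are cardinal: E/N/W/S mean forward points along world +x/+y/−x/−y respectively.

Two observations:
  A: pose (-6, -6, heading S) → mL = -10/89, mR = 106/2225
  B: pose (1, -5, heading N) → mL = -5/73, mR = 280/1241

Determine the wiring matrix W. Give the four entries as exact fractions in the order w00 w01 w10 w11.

0 -1/2 1 -1/2

obs A: pose=(-6,-6,S) → sL=4/25, sR=20/89, mL=-10/89, mR=106/2225
obs B: pose=(1,-5,N) → sL=5/17, sR=10/73, mL=-5/73, mR=280/1241
sensor matrix S = [[4/25, 20/89], [5/17, 10/73]]; det S = -24396/552245
solve [mL_A; mL_B] = S·[w00; w01] and [mR_A; mR_B] = S·[w10; w11]:
  w00 = 0, w01 = -1/2, w10 = 1, w11 = -1/2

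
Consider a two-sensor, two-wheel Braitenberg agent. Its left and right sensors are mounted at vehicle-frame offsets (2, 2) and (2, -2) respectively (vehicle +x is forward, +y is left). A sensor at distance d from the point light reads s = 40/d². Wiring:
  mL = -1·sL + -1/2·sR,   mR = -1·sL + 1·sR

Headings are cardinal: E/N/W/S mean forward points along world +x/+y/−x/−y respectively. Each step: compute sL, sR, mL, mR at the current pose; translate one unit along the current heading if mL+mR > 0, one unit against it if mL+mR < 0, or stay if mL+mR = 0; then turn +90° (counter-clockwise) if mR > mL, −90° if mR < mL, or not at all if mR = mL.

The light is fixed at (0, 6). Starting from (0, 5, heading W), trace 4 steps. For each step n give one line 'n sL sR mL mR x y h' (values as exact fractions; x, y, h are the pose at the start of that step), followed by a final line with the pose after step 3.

n=0: pose=(0,5,W); sL=40/13, sR=8; mL=-92/13, mR=64/13; mL+mR=-28/13 → advance -1; mR−mL=12 → turn +1·90°
n=1: pose=(1,5,S); sL=20/9, sR=4; mL=-38/9, mR=16/9; mL+mR=-22/9 → advance -1; mR−mL=6 → turn +1·90°
n=2: pose=(1,6,E); sL=40/13, sR=40/13; mL=-60/13, mR=0; mL+mR=-60/13 → advance -1; mR−mL=60/13 → turn +1·90°
n=3: pose=(0,6,N); sL=5, sR=5; mL=-15/2, mR=0; mL+mR=-15/2 → advance -1; mR−mL=15/2 → turn +1·90°

0 40/13 8 -92/13 64/13 0 5 W
1 20/9 4 -38/9 16/9 1 5 S
2 40/13 40/13 -60/13 0 1 6 E
3 5 5 -15/2 0 0 6 N
final 0 5 W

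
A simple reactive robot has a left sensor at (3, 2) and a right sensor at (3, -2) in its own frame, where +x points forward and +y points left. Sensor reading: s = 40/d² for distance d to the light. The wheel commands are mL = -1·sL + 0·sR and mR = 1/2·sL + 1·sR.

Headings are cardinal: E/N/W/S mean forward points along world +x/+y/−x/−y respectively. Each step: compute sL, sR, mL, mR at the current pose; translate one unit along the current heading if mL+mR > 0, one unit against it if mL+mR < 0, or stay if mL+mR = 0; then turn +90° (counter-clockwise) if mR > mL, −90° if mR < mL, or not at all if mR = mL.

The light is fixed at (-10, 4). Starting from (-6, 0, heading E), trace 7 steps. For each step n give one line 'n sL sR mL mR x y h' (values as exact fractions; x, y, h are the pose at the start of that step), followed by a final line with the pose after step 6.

n=0: pose=(-6,0,E); sL=40/53, sR=8/17; mL=-40/53, mR=764/901; mL+mR=84/901 → advance +1; mR−mL=1444/901 → turn +1·90°
n=1: pose=(-5,0,N); sL=4, sR=4/5; mL=-4, mR=14/5; mL+mR=-6/5 → advance -1; mR−mL=34/5 → turn +1·90°
n=2: pose=(-5,-1,W); sL=40/53, sR=40/13; mL=-40/53, mR=2380/689; mL+mR=1860/689 → advance +1; mR−mL=2900/689 → turn +1·90°
n=3: pose=(-6,-1,S); sL=2/5, sR=10/17; mL=-2/5, mR=67/85; mL+mR=33/85 → advance +1; mR−mL=101/85 → turn +1·90°
n=4: pose=(-6,-2,E); sL=8/13, sR=40/113; mL=-8/13, mR=972/1469; mL+mR=68/1469 → advance +1; mR−mL=1876/1469 → turn +1·90°
n=5: pose=(-5,-2,N); sL=20/9, sR=20/29; mL=-20/9, mR=470/261; mL+mR=-110/261 → advance -1; mR−mL=350/87 → turn +1·90°
n=6: pose=(-5,-3,W); sL=8/17, sR=40/29; mL=-8/17, mR=796/493; mL+mR=564/493 → advance +1; mR−mL=1028/493 → turn +1·90°

0 40/53 8/17 -40/53 764/901 -6 0 E
1 4 4/5 -4 14/5 -5 0 N
2 40/53 40/13 -40/53 2380/689 -5 -1 W
3 2/5 10/17 -2/5 67/85 -6 -1 S
4 8/13 40/113 -8/13 972/1469 -6 -2 E
5 20/9 20/29 -20/9 470/261 -5 -2 N
6 8/17 40/29 -8/17 796/493 -5 -3 W
final -6 -3 S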